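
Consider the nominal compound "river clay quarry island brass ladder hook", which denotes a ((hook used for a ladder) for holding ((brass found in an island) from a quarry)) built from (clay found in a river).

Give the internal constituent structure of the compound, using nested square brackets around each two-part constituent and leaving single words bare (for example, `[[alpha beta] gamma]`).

[[river clay] [[quarry [island brass]] [ladder hook]]]

Overall it is a kind of hook (specifically "quarry island brass ladder hook"); the modifier is "river clay".
Inside "river clay": head "clay", modifier "river".
Inside "quarry island brass ladder hook": head "hook" (specifically "ladder hook"), modifier "quarry island brass".
Inside "quarry island brass": head "brass" (specifically "island brass"), modifier "quarry".
Inside "island brass": head "brass", modifier "island".
Inside "ladder hook": head "hook", modifier "ladder".
So the structure is [[river clay] [[quarry [island brass]] [ladder hook]]].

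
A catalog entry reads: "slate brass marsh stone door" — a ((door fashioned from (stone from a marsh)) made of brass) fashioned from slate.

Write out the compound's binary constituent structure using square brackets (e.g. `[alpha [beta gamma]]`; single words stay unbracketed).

The outermost head in the paraphrase is "door" (specifically "brass marsh stone door"), modified by "slate".
"brass marsh stone door" → head "door" (specifically "marsh stone door"), modifier "brass".
"marsh stone door" → head "door", modifier "marsh stone".
"marsh stone" → head "stone", modifier "marsh".
Putting it together: [slate [brass [[marsh stone] door]]].

[slate [brass [[marsh stone] door]]]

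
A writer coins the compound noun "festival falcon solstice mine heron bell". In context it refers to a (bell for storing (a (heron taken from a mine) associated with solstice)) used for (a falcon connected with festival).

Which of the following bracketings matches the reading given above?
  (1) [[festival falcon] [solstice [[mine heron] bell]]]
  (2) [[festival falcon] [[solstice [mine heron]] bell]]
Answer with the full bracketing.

The paraphrase's head is the "bell" part ("solstice mine heron bell"); its modifier is "festival falcon".
That top-level split, carried through the inner groups, gives [[festival falcon] [[solstice [mine heron]] bell]].

[[festival falcon] [[solstice [mine heron]] bell]]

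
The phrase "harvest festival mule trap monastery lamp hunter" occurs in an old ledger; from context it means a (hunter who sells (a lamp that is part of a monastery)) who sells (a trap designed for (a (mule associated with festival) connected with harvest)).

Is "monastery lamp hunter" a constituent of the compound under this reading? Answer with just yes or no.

The paraphrase groups the words so that "monastery lamp hunter" is one unit: it corresponds to a single parenthesized sub-phrase.
The full structure is [[[harvest [festival mule]] trap] [[monastery lamp] hunter]], in which [monastery lamp hunter] is a constituent.

yes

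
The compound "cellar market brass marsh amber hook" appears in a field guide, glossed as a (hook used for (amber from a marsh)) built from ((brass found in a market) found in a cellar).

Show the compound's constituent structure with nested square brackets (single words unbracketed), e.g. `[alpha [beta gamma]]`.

[[cellar [market brass]] [[marsh amber] hook]]

Whole compound: head "hook" (specifically "marsh amber hook"), modifier "cellar market brass".
"cellar market brass" → head "brass" (specifically "market brass"), modifier "cellar".
"market brass" → head "brass", modifier "market".
"marsh amber hook" → head "hook", modifier "marsh amber".
"marsh amber" → head "amber", modifier "marsh".
Assembled: [[cellar [market brass]] [[marsh amber] hook]].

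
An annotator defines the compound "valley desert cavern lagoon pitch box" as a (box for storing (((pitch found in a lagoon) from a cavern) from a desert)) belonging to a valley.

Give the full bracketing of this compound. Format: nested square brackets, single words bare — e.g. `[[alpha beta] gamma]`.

The outermost head in the paraphrase is "box" (specifically "desert cavern lagoon pitch box"), modified by "valley".
Within "desert cavern lagoon pitch box", the head is "box" and the modifier is "desert cavern lagoon pitch".
Within "desert cavern lagoon pitch", the head is "pitch" (specifically "cavern lagoon pitch") and the modifier is "desert".
Within "cavern lagoon pitch", the head is "pitch" (specifically "lagoon pitch") and the modifier is "cavern".
Within "lagoon pitch", the head is "pitch" and the modifier is "lagoon".
So the structure is [valley [[desert [cavern [lagoon pitch]]] box]].

[valley [[desert [cavern [lagoon pitch]]] box]]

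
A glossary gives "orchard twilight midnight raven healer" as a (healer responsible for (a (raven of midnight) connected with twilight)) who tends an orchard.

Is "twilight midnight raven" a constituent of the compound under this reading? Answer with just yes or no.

yes

The paraphrase groups the words so that "twilight midnight raven" is one unit: it corresponds to a single parenthesized sub-phrase.
The full structure is [orchard [[twilight [midnight raven]] healer]], in which [twilight midnight raven] is a constituent.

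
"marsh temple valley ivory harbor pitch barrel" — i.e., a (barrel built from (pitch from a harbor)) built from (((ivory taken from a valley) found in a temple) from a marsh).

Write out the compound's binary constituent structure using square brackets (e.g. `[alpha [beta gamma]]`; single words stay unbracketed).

[[marsh [temple [valley ivory]]] [[harbor pitch] barrel]]

Whole compound: head "barrel" (specifically "harbor pitch barrel"), modifier "marsh temple valley ivory".
Inside "marsh temple valley ivory": head "ivory" (specifically "temple valley ivory"), modifier "marsh".
Inside "temple valley ivory": head "ivory" (specifically "valley ivory"), modifier "temple".
Inside "valley ivory": head "ivory", modifier "valley".
Inside "harbor pitch barrel": head "barrel", modifier "harbor pitch".
Inside "harbor pitch": head "pitch", modifier "harbor".
Assembled: [[marsh [temple [valley ivory]]] [[harbor pitch] barrel]].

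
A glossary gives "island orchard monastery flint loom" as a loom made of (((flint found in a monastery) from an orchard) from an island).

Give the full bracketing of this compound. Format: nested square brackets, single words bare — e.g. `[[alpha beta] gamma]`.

At the top level: head "loom"; modifier "island orchard monastery flint".
Inside "island orchard monastery flint": head "flint" (specifically "orchard monastery flint"), modifier "island".
Inside "orchard monastery flint": head "flint" (specifically "monastery flint"), modifier "orchard".
Inside "monastery flint": head "flint", modifier "monastery".
Assembled: [[island [orchard [monastery flint]]] loom].

[[island [orchard [monastery flint]]] loom]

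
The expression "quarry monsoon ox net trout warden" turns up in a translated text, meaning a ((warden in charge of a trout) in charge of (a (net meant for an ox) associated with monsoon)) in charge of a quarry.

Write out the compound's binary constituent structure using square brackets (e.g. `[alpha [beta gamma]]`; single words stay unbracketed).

The outermost head in the paraphrase is "warden" (specifically "monsoon ox net trout warden"), modified by "quarry".
Within "monsoon ox net trout warden", the head is "warden" (specifically "trout warden") and the modifier is "monsoon ox net".
Within "monsoon ox net", the head is "net" (specifically "ox net") and the modifier is "monsoon".
Within "ox net", the head is "net" and the modifier is "ox".
Within "trout warden", the head is "warden" and the modifier is "trout".
Putting it together: [quarry [[monsoon [ox net]] [trout warden]]].

[quarry [[monsoon [ox net]] [trout warden]]]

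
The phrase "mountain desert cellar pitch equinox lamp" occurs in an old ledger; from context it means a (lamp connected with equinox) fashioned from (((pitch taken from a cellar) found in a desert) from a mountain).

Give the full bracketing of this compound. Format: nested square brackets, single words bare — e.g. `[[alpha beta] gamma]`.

[[mountain [desert [cellar pitch]]] [equinox lamp]]

The outermost head in the paraphrase is "lamp" (specifically "equinox lamp"), modified by "mountain desert cellar pitch".
Within "mountain desert cellar pitch", the head is "pitch" (specifically "desert cellar pitch") and the modifier is "mountain".
Within "desert cellar pitch", the head is "pitch" (specifically "cellar pitch") and the modifier is "desert".
Within "cellar pitch", the head is "pitch" and the modifier is "cellar".
Within "equinox lamp", the head is "lamp" and the modifier is "equinox".
So the structure is [[mountain [desert [cellar pitch]]] [equinox lamp]].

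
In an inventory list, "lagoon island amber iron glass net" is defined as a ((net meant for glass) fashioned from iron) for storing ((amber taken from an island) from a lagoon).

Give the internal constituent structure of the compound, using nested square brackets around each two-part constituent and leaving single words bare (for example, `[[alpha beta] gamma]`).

[[lagoon [island amber]] [iron [glass net]]]

The outermost head in the paraphrase is "net" (specifically "iron glass net"), modified by "lagoon island amber".
"lagoon island amber" → head "amber" (specifically "island amber"), modifier "lagoon".
"island amber" → head "amber", modifier "island".
"iron glass net" → head "net" (specifically "glass net"), modifier "iron".
"glass net" → head "net", modifier "glass".
So the structure is [[lagoon [island amber]] [iron [glass net]]].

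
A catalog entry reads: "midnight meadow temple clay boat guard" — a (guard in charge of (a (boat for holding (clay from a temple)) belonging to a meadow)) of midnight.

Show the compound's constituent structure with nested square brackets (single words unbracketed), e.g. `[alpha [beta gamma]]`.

Overall it is a kind of guard (specifically "meadow temple clay boat guard"); the modifier is "midnight".
Inside "meadow temple clay boat guard": head "guard", modifier "meadow temple clay boat".
Inside "meadow temple clay boat": head "boat" (specifically "temple clay boat"), modifier "meadow".
Inside "temple clay boat": head "boat", modifier "temple clay".
Inside "temple clay": head "clay", modifier "temple".
So the structure is [midnight [[meadow [[temple clay] boat]] guard]].

[midnight [[meadow [[temple clay] boat]] guard]]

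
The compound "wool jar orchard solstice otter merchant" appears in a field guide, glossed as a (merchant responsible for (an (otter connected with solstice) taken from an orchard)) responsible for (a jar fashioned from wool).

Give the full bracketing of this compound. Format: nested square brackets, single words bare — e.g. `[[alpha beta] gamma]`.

At the top level: head "merchant" (specifically "orchard solstice otter merchant"); modifier "wool jar".
Inside "wool jar": head "jar", modifier "wool".
Inside "orchard solstice otter merchant": head "merchant", modifier "orchard solstice otter".
Inside "orchard solstice otter": head "otter" (specifically "solstice otter"), modifier "orchard".
Inside "solstice otter": head "otter", modifier "solstice".
So the structure is [[wool jar] [[orchard [solstice otter]] merchant]].

[[wool jar] [[orchard [solstice otter]] merchant]]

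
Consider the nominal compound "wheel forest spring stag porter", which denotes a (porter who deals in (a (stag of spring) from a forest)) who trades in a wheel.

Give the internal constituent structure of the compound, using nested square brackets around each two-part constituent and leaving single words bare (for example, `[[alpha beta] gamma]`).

[wheel [[forest [spring stag]] porter]]

At the top level: head "porter" (specifically "forest spring stag porter"); modifier "wheel".
Inside "forest spring stag porter": head "porter", modifier "forest spring stag".
Inside "forest spring stag": head "stag" (specifically "spring stag"), modifier "forest".
Inside "spring stag": head "stag", modifier "spring".
Putting it together: [wheel [[forest [spring stag]] porter]].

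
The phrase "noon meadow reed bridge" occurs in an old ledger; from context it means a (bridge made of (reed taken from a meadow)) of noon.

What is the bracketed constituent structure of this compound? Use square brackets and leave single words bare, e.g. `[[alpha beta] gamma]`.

[noon [[meadow reed] bridge]]

Overall it is a kind of bridge (specifically "meadow reed bridge"); the modifier is "noon".
Inside "meadow reed bridge": head "bridge", modifier "meadow reed".
Inside "meadow reed": head "reed", modifier "meadow".
Assembled: [noon [[meadow reed] bridge]].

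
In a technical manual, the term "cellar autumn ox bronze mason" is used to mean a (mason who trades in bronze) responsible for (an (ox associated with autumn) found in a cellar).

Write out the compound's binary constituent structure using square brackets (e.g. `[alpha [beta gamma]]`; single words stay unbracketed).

[[cellar [autumn ox]] [bronze mason]]

The outermost head in the paraphrase is "mason" (specifically "bronze mason"), modified by "cellar autumn ox".
Within "cellar autumn ox", the head is "ox" (specifically "autumn ox") and the modifier is "cellar".
Within "autumn ox", the head is "ox" and the modifier is "autumn".
Within "bronze mason", the head is "mason" and the modifier is "bronze".
Assembled: [[cellar [autumn ox]] [bronze mason]].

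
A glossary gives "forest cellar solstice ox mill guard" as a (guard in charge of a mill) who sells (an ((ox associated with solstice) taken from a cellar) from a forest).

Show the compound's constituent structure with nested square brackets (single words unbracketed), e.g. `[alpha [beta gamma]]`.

[[forest [cellar [solstice ox]]] [mill guard]]

The outermost head in the paraphrase is "guard" (specifically "mill guard"), modified by "forest cellar solstice ox".
Inside "forest cellar solstice ox": head "ox" (specifically "cellar solstice ox"), modifier "forest".
Inside "cellar solstice ox": head "ox" (specifically "solstice ox"), modifier "cellar".
Inside "solstice ox": head "ox", modifier "solstice".
Inside "mill guard": head "guard", modifier "mill".
Putting it together: [[forest [cellar [solstice ox]]] [mill guard]].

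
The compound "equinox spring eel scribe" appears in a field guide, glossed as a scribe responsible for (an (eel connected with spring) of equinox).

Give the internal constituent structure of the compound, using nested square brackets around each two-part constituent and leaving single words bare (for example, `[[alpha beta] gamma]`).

[[equinox [spring eel]] scribe]

Overall it is a kind of scribe; the modifier is "equinox spring eel".
"equinox spring eel" → head "eel" (specifically "spring eel"), modifier "equinox".
"spring eel" → head "eel", modifier "spring".
So the structure is [[equinox [spring eel]] scribe].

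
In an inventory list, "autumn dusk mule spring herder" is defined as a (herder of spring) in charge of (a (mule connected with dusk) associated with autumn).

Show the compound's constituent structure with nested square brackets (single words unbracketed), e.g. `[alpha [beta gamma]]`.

At the top level: head "herder" (specifically "spring herder"); modifier "autumn dusk mule".
"autumn dusk mule" → head "mule" (specifically "dusk mule"), modifier "autumn".
"dusk mule" → head "mule", modifier "dusk".
"spring herder" → head "herder", modifier "spring".
Assembled: [[autumn [dusk mule]] [spring herder]].

[[autumn [dusk mule]] [spring herder]]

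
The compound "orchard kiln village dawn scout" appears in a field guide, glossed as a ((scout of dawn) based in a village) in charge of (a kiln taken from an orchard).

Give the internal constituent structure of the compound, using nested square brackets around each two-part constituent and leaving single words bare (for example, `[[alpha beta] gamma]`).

[[orchard kiln] [village [dawn scout]]]

The outermost head in the paraphrase is "scout" (specifically "village dawn scout"), modified by "orchard kiln".
Within "orchard kiln", the head is "kiln" and the modifier is "orchard".
Within "village dawn scout", the head is "scout" (specifically "dawn scout") and the modifier is "village".
Within "dawn scout", the head is "scout" and the modifier is "dawn".
So the structure is [[orchard kiln] [village [dawn scout]]].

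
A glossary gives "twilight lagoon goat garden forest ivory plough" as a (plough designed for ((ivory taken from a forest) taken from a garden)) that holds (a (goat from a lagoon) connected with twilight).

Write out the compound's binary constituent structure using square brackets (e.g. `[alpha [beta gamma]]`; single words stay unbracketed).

Overall it is a kind of plough (specifically "garden forest ivory plough"); the modifier is "twilight lagoon goat".
"twilight lagoon goat" → head "goat" (specifically "lagoon goat"), modifier "twilight".
"lagoon goat" → head "goat", modifier "lagoon".
"garden forest ivory plough" → head "plough", modifier "garden forest ivory".
"garden forest ivory" → head "ivory" (specifically "forest ivory"), modifier "garden".
"forest ivory" → head "ivory", modifier "forest".
Assembled: [[twilight [lagoon goat]] [[garden [forest ivory]] plough]].

[[twilight [lagoon goat]] [[garden [forest ivory]] plough]]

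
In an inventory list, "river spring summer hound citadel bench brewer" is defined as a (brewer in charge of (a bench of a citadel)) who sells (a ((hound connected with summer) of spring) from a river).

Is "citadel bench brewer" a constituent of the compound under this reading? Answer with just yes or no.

The paraphrase groups the words so that "citadel bench brewer" is one unit: it corresponds to a single parenthesized sub-phrase.
The full structure is [[river [spring [summer hound]]] [[citadel bench] brewer]], in which [citadel bench brewer] is a constituent.

yes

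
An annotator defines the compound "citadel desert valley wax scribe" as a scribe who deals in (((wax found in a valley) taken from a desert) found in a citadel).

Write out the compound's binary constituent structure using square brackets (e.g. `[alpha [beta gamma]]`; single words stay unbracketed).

[[citadel [desert [valley wax]]] scribe]

At the top level: head "scribe"; modifier "citadel desert valley wax".
"citadel desert valley wax" → head "wax" (specifically "desert valley wax"), modifier "citadel".
"desert valley wax" → head "wax" (specifically "valley wax"), modifier "desert".
"valley wax" → head "wax", modifier "valley".
So the structure is [[citadel [desert [valley wax]]] scribe].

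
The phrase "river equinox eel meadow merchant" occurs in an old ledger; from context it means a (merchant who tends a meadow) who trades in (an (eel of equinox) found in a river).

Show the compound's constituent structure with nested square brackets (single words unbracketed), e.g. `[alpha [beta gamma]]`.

At the top level: head "merchant" (specifically "meadow merchant"); modifier "river equinox eel".
Within "river equinox eel", the head is "eel" (specifically "equinox eel") and the modifier is "river".
Within "equinox eel", the head is "eel" and the modifier is "equinox".
Within "meadow merchant", the head is "merchant" and the modifier is "meadow".
So the structure is [[river [equinox eel]] [meadow merchant]].

[[river [equinox eel]] [meadow merchant]]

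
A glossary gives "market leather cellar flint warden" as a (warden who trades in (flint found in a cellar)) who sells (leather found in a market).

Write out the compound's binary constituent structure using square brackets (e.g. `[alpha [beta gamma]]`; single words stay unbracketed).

[[market leather] [[cellar flint] warden]]

Overall it is a kind of warden (specifically "cellar flint warden"); the modifier is "market leather".
Inside "market leather": head "leather", modifier "market".
Inside "cellar flint warden": head "warden", modifier "cellar flint".
Inside "cellar flint": head "flint", modifier "cellar".
So the structure is [[market leather] [[cellar flint] warden]].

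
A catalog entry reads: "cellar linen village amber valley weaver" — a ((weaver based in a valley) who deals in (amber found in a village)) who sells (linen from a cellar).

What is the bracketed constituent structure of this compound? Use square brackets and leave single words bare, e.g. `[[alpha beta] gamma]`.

At the top level: head "weaver" (specifically "village amber valley weaver"); modifier "cellar linen".
"cellar linen" → head "linen", modifier "cellar".
"village amber valley weaver" → head "weaver" (specifically "valley weaver"), modifier "village amber".
"village amber" → head "amber", modifier "village".
"valley weaver" → head "weaver", modifier "valley".
Putting it together: [[cellar linen] [[village amber] [valley weaver]]].

[[cellar linen] [[village amber] [valley weaver]]]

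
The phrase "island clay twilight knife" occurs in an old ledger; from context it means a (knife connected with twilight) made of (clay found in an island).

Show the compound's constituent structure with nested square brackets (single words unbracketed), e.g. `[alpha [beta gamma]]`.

[[island clay] [twilight knife]]

Overall it is a kind of knife (specifically "twilight knife"); the modifier is "island clay".
Within "island clay", the head is "clay" and the modifier is "island".
Within "twilight knife", the head is "knife" and the modifier is "twilight".
Assembled: [[island clay] [twilight knife]].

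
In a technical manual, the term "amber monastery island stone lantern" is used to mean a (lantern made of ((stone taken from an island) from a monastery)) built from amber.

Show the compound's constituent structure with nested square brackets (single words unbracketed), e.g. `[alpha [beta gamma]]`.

At the top level: head "lantern" (specifically "monastery island stone lantern"); modifier "amber".
Inside "monastery island stone lantern": head "lantern", modifier "monastery island stone".
Inside "monastery island stone": head "stone" (specifically "island stone"), modifier "monastery".
Inside "island stone": head "stone", modifier "island".
So the structure is [amber [[monastery [island stone]] lantern]].

[amber [[monastery [island stone]] lantern]]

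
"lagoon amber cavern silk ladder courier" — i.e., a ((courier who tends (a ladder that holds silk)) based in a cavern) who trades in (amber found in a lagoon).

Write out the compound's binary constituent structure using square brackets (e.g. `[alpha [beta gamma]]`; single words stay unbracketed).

[[lagoon amber] [cavern [[silk ladder] courier]]]

At the top level: head "courier" (specifically "cavern silk ladder courier"); modifier "lagoon amber".
"lagoon amber" → head "amber", modifier "lagoon".
"cavern silk ladder courier" → head "courier" (specifically "silk ladder courier"), modifier "cavern".
"silk ladder courier" → head "courier", modifier "silk ladder".
"silk ladder" → head "ladder", modifier "silk".
Putting it together: [[lagoon amber] [cavern [[silk ladder] courier]]].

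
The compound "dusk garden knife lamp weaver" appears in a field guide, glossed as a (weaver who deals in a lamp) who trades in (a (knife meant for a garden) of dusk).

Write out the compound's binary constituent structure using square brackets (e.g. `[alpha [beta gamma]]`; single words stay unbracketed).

At the top level: head "weaver" (specifically "lamp weaver"); modifier "dusk garden knife".
Inside "dusk garden knife": head "knife" (specifically "garden knife"), modifier "dusk".
Inside "garden knife": head "knife", modifier "garden".
Inside "lamp weaver": head "weaver", modifier "lamp".
Putting it together: [[dusk [garden knife]] [lamp weaver]].

[[dusk [garden knife]] [lamp weaver]]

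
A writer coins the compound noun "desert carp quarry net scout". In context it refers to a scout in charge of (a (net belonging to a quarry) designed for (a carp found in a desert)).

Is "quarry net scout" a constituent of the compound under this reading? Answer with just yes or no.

The top-level split is [desert carp quarry net] [scout]; the full structure is [[[desert carp] [quarry net]] scout].
"quarry net scout" straddles a constituent boundary, so it is not a single unit.

no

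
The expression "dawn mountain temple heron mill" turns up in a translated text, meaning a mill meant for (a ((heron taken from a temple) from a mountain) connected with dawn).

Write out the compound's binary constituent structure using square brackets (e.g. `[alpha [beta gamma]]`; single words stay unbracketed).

Overall it is a kind of mill; the modifier is "dawn mountain temple heron".
Within "dawn mountain temple heron", the head is "heron" (specifically "mountain temple heron") and the modifier is "dawn".
Within "mountain temple heron", the head is "heron" (specifically "temple heron") and the modifier is "mountain".
Within "temple heron", the head is "heron" and the modifier is "temple".
So the structure is [[dawn [mountain [temple heron]]] mill].

[[dawn [mountain [temple heron]]] mill]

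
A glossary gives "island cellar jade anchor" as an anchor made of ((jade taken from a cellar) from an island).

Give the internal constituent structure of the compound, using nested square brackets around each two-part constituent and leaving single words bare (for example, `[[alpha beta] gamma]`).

Overall it is a kind of anchor; the modifier is "island cellar jade".
Inside "island cellar jade": head "jade" (specifically "cellar jade"), modifier "island".
Inside "cellar jade": head "jade", modifier "cellar".
Assembled: [[island [cellar jade]] anchor].

[[island [cellar jade]] anchor]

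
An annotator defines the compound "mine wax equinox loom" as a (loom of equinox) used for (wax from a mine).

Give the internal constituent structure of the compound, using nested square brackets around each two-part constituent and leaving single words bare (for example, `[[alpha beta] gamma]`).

[[mine wax] [equinox loom]]

Whole compound: head "loom" (specifically "equinox loom"), modifier "mine wax".
"mine wax" → head "wax", modifier "mine".
"equinox loom" → head "loom", modifier "equinox".
Assembled: [[mine wax] [equinox loom]].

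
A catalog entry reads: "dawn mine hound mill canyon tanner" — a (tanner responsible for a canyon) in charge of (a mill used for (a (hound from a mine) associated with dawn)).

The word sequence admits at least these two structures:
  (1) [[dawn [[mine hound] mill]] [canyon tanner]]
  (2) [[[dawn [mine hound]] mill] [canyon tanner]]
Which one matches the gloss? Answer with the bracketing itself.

[[[dawn [mine hound]] mill] [canyon tanner]]

The paraphrase's head is the "tanner" part ("canyon tanner"); its modifier is "dawn mine hound mill".
That top-level split, carried through the inner groups, gives [[[dawn [mine hound]] mill] [canyon tanner]].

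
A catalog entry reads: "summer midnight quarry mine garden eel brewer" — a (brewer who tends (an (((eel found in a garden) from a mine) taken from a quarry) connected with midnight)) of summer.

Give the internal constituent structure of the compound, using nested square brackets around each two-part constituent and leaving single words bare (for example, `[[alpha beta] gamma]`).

Whole compound: head "brewer" (specifically "midnight quarry mine garden eel brewer"), modifier "summer".
Within "midnight quarry mine garden eel brewer", the head is "brewer" and the modifier is "midnight quarry mine garden eel".
Within "midnight quarry mine garden eel", the head is "eel" (specifically "quarry mine garden eel") and the modifier is "midnight".
Within "quarry mine garden eel", the head is "eel" (specifically "mine garden eel") and the modifier is "quarry".
Within "mine garden eel", the head is "eel" (specifically "garden eel") and the modifier is "mine".
Within "garden eel", the head is "eel" and the modifier is "garden".
Putting it together: [summer [[midnight [quarry [mine [garden eel]]]] brewer]].

[summer [[midnight [quarry [mine [garden eel]]]] brewer]]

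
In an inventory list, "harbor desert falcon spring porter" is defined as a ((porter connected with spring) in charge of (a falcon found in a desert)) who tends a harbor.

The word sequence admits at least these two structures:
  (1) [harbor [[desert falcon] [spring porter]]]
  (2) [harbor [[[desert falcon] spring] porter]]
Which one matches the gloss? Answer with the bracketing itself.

The paraphrase's head is the "porter" part ("desert falcon spring porter"); its modifier is "harbor".
That top-level split, carried through the inner groups, gives [harbor [[desert falcon] [spring porter]]].

[harbor [[desert falcon] [spring porter]]]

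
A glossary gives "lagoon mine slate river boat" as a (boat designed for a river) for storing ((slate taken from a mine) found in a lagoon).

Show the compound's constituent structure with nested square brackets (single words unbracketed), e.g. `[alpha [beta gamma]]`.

Overall it is a kind of boat (specifically "river boat"); the modifier is "lagoon mine slate".
"lagoon mine slate" → head "slate" (specifically "mine slate"), modifier "lagoon".
"mine slate" → head "slate", modifier "mine".
"river boat" → head "boat", modifier "river".
Assembled: [[lagoon [mine slate]] [river boat]].

[[lagoon [mine slate]] [river boat]]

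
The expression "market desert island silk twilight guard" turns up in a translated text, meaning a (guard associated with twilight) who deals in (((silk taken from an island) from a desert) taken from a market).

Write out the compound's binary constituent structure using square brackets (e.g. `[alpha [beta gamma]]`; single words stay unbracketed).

[[market [desert [island silk]]] [twilight guard]]

The outermost head in the paraphrase is "guard" (specifically "twilight guard"), modified by "market desert island silk".
Inside "market desert island silk": head "silk" (specifically "desert island silk"), modifier "market".
Inside "desert island silk": head "silk" (specifically "island silk"), modifier "desert".
Inside "island silk": head "silk", modifier "island".
Inside "twilight guard": head "guard", modifier "twilight".
So the structure is [[market [desert [island silk]]] [twilight guard]].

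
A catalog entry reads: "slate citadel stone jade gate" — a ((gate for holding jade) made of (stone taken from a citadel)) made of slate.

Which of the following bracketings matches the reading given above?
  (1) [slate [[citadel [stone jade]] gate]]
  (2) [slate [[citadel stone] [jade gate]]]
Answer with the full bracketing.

[slate [[citadel stone] [jade gate]]]

The paraphrase's head is the "gate" part ("citadel stone jade gate"); its modifier is "slate".
That top-level split, carried through the inner groups, gives [slate [[citadel stone] [jade gate]]].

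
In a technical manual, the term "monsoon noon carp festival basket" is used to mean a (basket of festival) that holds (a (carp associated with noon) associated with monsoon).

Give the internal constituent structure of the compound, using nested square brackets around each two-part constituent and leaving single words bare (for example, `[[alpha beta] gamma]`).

The outermost head in the paraphrase is "basket" (specifically "festival basket"), modified by "monsoon noon carp".
"monsoon noon carp" → head "carp" (specifically "noon carp"), modifier "monsoon".
"noon carp" → head "carp", modifier "noon".
"festival basket" → head "basket", modifier "festival".
Assembled: [[monsoon [noon carp]] [festival basket]].

[[monsoon [noon carp]] [festival basket]]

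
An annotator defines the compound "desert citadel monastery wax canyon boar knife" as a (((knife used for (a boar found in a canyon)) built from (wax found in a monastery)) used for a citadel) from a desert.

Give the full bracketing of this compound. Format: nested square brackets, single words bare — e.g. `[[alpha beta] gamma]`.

[desert [citadel [[monastery wax] [[canyon boar] knife]]]]

The outermost head in the paraphrase is "knife" (specifically "citadel monastery wax canyon boar knife"), modified by "desert".
"citadel monastery wax canyon boar knife" → head "knife" (specifically "monastery wax canyon boar knife"), modifier "citadel".
"monastery wax canyon boar knife" → head "knife" (specifically "canyon boar knife"), modifier "monastery wax".
"monastery wax" → head "wax", modifier "monastery".
"canyon boar knife" → head "knife", modifier "canyon boar".
"canyon boar" → head "boar", modifier "canyon".
Putting it together: [desert [citadel [[monastery wax] [[canyon boar] knife]]]].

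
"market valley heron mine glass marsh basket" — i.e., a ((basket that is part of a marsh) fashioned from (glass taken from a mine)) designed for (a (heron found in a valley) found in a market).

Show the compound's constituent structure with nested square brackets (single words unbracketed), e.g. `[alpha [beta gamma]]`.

[[market [valley heron]] [[mine glass] [marsh basket]]]

At the top level: head "basket" (specifically "mine glass marsh basket"); modifier "market valley heron".
"market valley heron" → head "heron" (specifically "valley heron"), modifier "market".
"valley heron" → head "heron", modifier "valley".
"mine glass marsh basket" → head "basket" (specifically "marsh basket"), modifier "mine glass".
"mine glass" → head "glass", modifier "mine".
"marsh basket" → head "basket", modifier "marsh".
Assembled: [[market [valley heron]] [[mine glass] [marsh basket]]].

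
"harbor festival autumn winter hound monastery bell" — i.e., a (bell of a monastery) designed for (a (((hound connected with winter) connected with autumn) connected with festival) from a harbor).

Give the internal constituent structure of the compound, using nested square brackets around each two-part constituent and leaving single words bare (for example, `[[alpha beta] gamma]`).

Overall it is a kind of bell (specifically "monastery bell"); the modifier is "harbor festival autumn winter hound".
Inside "harbor festival autumn winter hound": head "hound" (specifically "festival autumn winter hound"), modifier "harbor".
Inside "festival autumn winter hound": head "hound" (specifically "autumn winter hound"), modifier "festival".
Inside "autumn winter hound": head "hound" (specifically "winter hound"), modifier "autumn".
Inside "winter hound": head "hound", modifier "winter".
Inside "monastery bell": head "bell", modifier "monastery".
Assembled: [[harbor [festival [autumn [winter hound]]]] [monastery bell]].

[[harbor [festival [autumn [winter hound]]]] [monastery bell]]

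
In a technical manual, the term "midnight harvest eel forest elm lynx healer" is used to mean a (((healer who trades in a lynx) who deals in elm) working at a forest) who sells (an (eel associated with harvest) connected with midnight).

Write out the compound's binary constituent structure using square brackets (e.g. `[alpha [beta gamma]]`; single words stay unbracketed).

[[midnight [harvest eel]] [forest [elm [lynx healer]]]]

At the top level: head "healer" (specifically "forest elm lynx healer"); modifier "midnight harvest eel".
"midnight harvest eel" → head "eel" (specifically "harvest eel"), modifier "midnight".
"harvest eel" → head "eel", modifier "harvest".
"forest elm lynx healer" → head "healer" (specifically "elm lynx healer"), modifier "forest".
"elm lynx healer" → head "healer" (specifically "lynx healer"), modifier "elm".
"lynx healer" → head "healer", modifier "lynx".
Assembled: [[midnight [harvest eel]] [forest [elm [lynx healer]]]].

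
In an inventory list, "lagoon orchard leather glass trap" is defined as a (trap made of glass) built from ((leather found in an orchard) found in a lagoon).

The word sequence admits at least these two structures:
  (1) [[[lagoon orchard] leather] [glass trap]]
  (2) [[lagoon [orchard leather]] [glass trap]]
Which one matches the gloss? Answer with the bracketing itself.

[[lagoon [orchard leather]] [glass trap]]

The paraphrase's head is the "trap" part ("glass trap"); its modifier is "lagoon orchard leather".
That top-level split, carried through the inner groups, gives [[lagoon [orchard leather]] [glass trap]].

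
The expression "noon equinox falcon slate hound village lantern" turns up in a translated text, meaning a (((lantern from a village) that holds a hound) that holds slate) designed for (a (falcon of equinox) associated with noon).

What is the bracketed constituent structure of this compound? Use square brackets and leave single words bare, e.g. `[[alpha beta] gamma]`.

[[noon [equinox falcon]] [slate [hound [village lantern]]]]

The outermost head in the paraphrase is "lantern" (specifically "slate hound village lantern"), modified by "noon equinox falcon".
Within "noon equinox falcon", the head is "falcon" (specifically "equinox falcon") and the modifier is "noon".
Within "equinox falcon", the head is "falcon" and the modifier is "equinox".
Within "slate hound village lantern", the head is "lantern" (specifically "hound village lantern") and the modifier is "slate".
Within "hound village lantern", the head is "lantern" (specifically "village lantern") and the modifier is "hound".
Within "village lantern", the head is "lantern" and the modifier is "village".
So the structure is [[noon [equinox falcon]] [slate [hound [village lantern]]]].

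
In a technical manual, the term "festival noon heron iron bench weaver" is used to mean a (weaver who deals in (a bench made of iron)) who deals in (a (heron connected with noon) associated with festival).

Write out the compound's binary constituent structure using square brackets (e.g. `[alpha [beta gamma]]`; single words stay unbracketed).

The outermost head in the paraphrase is "weaver" (specifically "iron bench weaver"), modified by "festival noon heron".
"festival noon heron" → head "heron" (specifically "noon heron"), modifier "festival".
"noon heron" → head "heron", modifier "noon".
"iron bench weaver" → head "weaver", modifier "iron bench".
"iron bench" → head "bench", modifier "iron".
Assembled: [[festival [noon heron]] [[iron bench] weaver]].

[[festival [noon heron]] [[iron bench] weaver]]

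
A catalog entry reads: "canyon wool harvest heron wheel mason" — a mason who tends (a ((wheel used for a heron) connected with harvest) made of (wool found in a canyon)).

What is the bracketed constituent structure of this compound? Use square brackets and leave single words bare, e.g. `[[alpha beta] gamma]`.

At the top level: head "mason"; modifier "canyon wool harvest heron wheel".
Within "canyon wool harvest heron wheel", the head is "wheel" (specifically "harvest heron wheel") and the modifier is "canyon wool".
Within "canyon wool", the head is "wool" and the modifier is "canyon".
Within "harvest heron wheel", the head is "wheel" (specifically "heron wheel") and the modifier is "harvest".
Within "heron wheel", the head is "wheel" and the modifier is "heron".
So the structure is [[[canyon wool] [harvest [heron wheel]]] mason].

[[[canyon wool] [harvest [heron wheel]]] mason]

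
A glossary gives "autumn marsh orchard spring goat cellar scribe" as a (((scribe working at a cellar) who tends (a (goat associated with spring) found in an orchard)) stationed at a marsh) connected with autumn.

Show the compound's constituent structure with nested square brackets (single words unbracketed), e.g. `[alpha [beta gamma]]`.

[autumn [marsh [[orchard [spring goat]] [cellar scribe]]]]

The outermost head in the paraphrase is "scribe" (specifically "marsh orchard spring goat cellar scribe"), modified by "autumn".
Inside "marsh orchard spring goat cellar scribe": head "scribe" (specifically "orchard spring goat cellar scribe"), modifier "marsh".
Inside "orchard spring goat cellar scribe": head "scribe" (specifically "cellar scribe"), modifier "orchard spring goat".
Inside "orchard spring goat": head "goat" (specifically "spring goat"), modifier "orchard".
Inside "spring goat": head "goat", modifier "spring".
Inside "cellar scribe": head "scribe", modifier "cellar".
Putting it together: [autumn [marsh [[orchard [spring goat]] [cellar scribe]]]].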